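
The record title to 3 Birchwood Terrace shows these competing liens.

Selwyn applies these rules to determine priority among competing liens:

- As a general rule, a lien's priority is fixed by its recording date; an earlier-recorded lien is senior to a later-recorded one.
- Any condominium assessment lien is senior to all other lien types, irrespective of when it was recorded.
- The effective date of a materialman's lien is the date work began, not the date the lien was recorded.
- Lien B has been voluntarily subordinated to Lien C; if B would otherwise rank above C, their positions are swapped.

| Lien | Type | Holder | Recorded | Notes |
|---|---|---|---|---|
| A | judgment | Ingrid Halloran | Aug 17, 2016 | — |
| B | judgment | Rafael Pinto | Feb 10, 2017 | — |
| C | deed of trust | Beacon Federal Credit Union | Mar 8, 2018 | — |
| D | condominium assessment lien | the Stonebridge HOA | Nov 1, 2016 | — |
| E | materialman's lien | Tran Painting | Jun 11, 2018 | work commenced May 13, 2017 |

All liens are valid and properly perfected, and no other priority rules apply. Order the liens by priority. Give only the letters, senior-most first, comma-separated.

First, effective dates: E's effective date is May 13, 2017, when work began.
D is a condominium assessment lien, so it outranks all other liens regardless of date.
Remaining liens by effective date: A (Aug 17, 2016), B (Feb 10, 2017), E (May 13, 2017), C (Mar 8, 2018).
Because B would otherwise rank above C, the subordination swaps them.

D, A, C, E, B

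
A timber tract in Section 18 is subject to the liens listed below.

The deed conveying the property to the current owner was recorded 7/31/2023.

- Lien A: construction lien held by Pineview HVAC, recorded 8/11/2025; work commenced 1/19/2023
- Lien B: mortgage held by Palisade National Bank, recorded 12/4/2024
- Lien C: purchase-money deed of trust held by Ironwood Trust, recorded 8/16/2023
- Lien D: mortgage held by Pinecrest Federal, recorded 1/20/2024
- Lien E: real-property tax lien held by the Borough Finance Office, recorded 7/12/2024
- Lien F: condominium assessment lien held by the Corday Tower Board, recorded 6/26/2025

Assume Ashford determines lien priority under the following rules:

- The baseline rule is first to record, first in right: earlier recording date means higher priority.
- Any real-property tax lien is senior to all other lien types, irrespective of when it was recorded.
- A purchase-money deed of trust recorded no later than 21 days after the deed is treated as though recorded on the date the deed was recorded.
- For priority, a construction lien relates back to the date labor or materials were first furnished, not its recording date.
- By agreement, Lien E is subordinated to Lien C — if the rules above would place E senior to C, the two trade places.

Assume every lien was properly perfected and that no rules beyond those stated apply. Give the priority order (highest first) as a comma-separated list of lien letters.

C, A, E, D, B, F

Adjusting effective dates: A is treated as recorded 1/19/2023, the work-commencement date; C's effective date is the deed date, 7/31/2023.
As a real-property tax lien, E is senior to every other lien.
The other liens, earliest effective date first: A (1/19/2023), C (7/31/2023), D (1/20/2024), B (12/4/2024), F (6/26/2025).
Because E would otherwise rank above C, the subordination swaps them.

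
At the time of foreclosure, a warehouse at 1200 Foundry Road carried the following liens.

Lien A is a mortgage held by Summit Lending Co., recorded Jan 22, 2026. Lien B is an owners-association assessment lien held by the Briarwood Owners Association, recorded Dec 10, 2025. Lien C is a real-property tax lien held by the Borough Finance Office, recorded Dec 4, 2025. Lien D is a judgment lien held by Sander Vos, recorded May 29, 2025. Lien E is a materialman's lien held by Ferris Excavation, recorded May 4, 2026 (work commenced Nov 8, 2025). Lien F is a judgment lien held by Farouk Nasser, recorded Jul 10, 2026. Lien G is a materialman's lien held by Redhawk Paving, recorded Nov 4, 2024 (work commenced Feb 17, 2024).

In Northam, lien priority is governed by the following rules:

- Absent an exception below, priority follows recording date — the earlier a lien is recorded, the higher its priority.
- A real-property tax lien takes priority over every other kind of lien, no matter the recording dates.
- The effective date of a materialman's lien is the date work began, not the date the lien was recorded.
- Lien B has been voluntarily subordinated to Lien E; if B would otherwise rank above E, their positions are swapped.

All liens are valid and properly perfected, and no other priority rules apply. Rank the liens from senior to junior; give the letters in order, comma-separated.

C, G, D, E, B, A, F

Adjusting effective dates: E relates back to Nov 8, 2025 (work commenced); G relates back to Feb 17, 2024 (work commenced).
C is a real-property tax lien, so it outranks all other liens regardless of date.
Ordering the rest by effective date: G (Feb 17, 2024), D (May 29, 2025), E (Nov 8, 2025), B (Dec 10, 2025), A (Jan 22, 2026), F (Jul 10, 2026).
B is already junior to E, so the subordination agreement changes nothing.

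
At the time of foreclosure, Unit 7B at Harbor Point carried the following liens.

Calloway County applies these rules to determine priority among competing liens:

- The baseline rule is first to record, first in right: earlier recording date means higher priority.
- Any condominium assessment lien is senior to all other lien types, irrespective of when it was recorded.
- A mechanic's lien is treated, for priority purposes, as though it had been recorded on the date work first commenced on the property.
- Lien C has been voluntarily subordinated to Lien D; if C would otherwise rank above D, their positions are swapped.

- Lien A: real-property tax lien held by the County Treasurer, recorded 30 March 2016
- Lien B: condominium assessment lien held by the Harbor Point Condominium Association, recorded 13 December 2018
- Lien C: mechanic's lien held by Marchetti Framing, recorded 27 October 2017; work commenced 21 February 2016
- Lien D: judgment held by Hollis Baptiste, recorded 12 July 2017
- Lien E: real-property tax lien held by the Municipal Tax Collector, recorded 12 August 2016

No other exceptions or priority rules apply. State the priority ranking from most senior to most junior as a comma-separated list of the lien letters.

Adjusting effective dates: C is treated as recorded 21 February 2016, the work-commencement date.
As a condominium assessment lien, B is senior to every other lien.
Remaining liens by effective date: C (21 February 2016), A (30 March 2016), E (12 August 2016), D (12 July 2017).
The subordination applies — C was senior to D — so C and D swap.

B, D, A, E, C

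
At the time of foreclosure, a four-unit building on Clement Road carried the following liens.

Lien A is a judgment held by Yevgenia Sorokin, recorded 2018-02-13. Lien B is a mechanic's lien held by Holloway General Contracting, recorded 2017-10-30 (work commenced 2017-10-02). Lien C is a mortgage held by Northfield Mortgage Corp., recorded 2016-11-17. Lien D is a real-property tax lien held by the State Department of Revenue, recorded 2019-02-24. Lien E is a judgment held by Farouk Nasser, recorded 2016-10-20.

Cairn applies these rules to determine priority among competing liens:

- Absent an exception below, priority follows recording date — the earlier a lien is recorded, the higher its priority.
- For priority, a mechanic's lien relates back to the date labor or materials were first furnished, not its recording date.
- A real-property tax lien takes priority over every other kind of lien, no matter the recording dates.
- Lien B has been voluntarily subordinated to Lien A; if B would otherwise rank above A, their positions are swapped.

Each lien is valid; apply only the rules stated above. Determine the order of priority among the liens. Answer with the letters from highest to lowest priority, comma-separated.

D, E, C, A, B

Effective dates after the stated exceptions: B is treated as recorded 2017-10-02, the work-commencement date.
D, as a real-property tax lien, has superpriority and ranks first.
Remaining liens by effective date: E (2016-10-20), C (2016-11-17), B (2017-10-02), A (2018-02-13).
Because B would otherwise rank above A, the subordination swaps them.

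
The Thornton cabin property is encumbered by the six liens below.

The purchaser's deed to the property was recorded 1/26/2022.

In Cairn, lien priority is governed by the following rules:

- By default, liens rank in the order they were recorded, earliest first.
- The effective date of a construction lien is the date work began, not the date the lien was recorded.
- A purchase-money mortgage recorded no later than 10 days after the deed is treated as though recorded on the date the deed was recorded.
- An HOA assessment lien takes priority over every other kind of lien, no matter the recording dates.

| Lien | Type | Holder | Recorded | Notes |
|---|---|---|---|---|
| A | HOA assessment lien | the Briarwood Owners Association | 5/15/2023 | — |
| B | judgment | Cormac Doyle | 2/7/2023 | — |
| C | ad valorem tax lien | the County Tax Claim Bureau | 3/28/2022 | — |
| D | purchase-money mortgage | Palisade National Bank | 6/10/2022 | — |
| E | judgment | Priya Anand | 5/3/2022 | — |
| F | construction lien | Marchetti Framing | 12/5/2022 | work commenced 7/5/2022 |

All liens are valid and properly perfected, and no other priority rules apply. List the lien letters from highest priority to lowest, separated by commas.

First, effective dates: D missed the 10-day window (135 days after the deed), so its recording date stands; F relates back to 7/5/2022 (work commenced).
A, as an HOA assessment lien, has superpriority and ranks first.
The other liens, earliest effective date first: C (3/28/2022), E (5/3/2022), D (6/10/2022), F (7/5/2022), B (2/7/2023).

A, C, E, D, F, B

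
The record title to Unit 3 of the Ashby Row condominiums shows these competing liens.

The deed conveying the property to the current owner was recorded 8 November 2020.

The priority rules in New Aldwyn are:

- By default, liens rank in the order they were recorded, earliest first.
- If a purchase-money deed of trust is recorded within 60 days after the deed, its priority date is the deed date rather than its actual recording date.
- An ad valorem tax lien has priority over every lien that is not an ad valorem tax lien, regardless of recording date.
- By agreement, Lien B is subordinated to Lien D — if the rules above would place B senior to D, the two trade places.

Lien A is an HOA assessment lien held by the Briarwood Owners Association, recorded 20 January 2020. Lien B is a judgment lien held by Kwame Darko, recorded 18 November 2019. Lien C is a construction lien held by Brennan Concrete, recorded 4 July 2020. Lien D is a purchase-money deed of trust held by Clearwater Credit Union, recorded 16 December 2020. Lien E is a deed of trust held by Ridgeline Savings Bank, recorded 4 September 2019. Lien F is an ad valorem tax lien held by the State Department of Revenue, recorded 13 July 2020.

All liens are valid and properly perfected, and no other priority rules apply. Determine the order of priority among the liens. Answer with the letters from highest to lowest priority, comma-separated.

F, E, D, A, C, B

Effective dates after the stated exceptions: D's effective date is the deed date, 8 November 2020.
F, as an ad valorem tax lien, has superpriority and ranks first.
Among the remaining liens, by effective date: E (4 September 2019), B (18 November 2019), A (20 January 2020), C (4 July 2020), D (8 November 2020).
B would otherwise be senior to D, so under the subordination agreement B and D exchange positions.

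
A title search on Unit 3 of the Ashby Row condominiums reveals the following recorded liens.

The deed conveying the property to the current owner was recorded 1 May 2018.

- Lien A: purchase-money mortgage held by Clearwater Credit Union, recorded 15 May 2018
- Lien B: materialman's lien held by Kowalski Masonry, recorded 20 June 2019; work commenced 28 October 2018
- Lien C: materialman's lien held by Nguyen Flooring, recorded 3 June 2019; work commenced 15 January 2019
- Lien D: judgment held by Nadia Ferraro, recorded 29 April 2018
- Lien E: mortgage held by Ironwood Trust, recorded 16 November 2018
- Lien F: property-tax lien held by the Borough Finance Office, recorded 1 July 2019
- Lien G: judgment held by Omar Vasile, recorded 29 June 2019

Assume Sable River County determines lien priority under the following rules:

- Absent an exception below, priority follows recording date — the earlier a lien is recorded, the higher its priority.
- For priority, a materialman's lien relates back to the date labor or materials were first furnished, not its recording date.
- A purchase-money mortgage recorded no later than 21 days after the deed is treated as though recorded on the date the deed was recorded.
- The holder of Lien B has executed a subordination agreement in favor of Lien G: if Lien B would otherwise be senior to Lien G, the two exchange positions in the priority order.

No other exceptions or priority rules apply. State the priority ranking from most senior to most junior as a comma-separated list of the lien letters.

D, A, G, E, C, B, F

Effective dates after the stated exceptions: A relates back to the deed date 1 May 2018; B's effective date is 28 October 2018, when work began; C is treated as recorded 15 January 2019, the work-commencement date.
Ordering by effective date: D (29 April 2018), A (1 May 2018), B (28 October 2018), E (16 November 2018), C (15 January 2019), G (29 June 2019), F (1 July 2019).
Because B would otherwise rank above G, the subordination swaps them.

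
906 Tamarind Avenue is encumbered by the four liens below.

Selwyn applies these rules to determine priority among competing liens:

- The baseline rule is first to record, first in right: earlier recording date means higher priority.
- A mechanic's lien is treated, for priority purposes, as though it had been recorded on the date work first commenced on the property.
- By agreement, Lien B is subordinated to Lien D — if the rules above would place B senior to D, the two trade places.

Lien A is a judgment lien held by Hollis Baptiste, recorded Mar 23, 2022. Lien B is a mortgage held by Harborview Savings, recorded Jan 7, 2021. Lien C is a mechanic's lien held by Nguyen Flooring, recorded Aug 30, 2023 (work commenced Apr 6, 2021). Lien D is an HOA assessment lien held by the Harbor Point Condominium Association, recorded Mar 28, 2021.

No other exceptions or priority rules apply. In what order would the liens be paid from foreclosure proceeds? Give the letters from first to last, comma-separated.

D, B, C, A

Effective dates: C is treated as recorded Apr 6, 2021, the work-commencement date.
Ordering by effective date: B (Jan 7, 2021), D (Mar 28, 2021), C (Apr 6, 2021), A (Mar 23, 2022).
The subordination applies — B was senior to D — so B and D swap.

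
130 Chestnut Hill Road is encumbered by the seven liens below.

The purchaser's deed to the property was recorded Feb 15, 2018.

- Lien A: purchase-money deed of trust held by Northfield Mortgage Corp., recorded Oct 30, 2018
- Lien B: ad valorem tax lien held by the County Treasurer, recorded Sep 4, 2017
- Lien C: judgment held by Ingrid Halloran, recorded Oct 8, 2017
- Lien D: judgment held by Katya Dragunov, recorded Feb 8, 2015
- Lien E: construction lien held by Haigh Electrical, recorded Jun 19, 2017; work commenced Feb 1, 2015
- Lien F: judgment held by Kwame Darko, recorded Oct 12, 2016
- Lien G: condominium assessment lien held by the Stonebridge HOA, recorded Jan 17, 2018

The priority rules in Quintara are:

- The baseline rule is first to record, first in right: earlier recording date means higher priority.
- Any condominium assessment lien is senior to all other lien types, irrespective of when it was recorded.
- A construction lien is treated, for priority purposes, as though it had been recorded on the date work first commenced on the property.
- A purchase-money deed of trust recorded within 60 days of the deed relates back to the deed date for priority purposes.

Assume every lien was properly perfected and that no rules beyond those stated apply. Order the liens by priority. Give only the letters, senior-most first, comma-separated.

Effective dates after the stated exceptions: A missed the 60-day window (257 days after the deed), so its recording date stands; E is treated as recorded Feb 1, 2015, the work-commencement date.
As a condominium assessment lien, G is senior to every other lien.
Ordering the rest by effective date: E (Feb 1, 2015), D (Feb 8, 2015), F (Oct 12, 2016), B (Sep 4, 2017), C (Oct 8, 2017), A (Oct 30, 2018).

G, E, D, F, B, C, A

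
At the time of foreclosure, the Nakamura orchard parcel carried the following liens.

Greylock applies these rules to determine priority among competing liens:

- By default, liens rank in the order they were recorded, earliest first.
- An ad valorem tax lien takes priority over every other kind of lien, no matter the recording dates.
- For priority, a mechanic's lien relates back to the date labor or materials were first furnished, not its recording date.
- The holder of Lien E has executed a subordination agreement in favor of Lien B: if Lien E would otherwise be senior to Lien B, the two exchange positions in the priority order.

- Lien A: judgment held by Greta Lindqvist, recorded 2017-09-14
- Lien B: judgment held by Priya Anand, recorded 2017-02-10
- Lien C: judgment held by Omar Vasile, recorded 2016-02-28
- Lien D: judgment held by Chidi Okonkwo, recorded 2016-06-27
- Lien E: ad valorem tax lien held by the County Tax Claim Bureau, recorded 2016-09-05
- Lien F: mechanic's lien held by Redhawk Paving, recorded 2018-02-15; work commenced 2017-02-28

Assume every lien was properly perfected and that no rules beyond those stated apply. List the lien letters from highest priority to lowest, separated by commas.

B, C, D, E, F, A

Adjusting effective dates: F's effective date is 2017-02-28, when work began.
As an ad valorem tax lien, E is senior to every other lien.
Remaining liens by effective date: C (2016-02-28), D (2016-06-27), B (2017-02-10), F (2017-02-28), A (2017-09-14).
E would otherwise be senior to B, so under the subordination agreement E and B exchange positions.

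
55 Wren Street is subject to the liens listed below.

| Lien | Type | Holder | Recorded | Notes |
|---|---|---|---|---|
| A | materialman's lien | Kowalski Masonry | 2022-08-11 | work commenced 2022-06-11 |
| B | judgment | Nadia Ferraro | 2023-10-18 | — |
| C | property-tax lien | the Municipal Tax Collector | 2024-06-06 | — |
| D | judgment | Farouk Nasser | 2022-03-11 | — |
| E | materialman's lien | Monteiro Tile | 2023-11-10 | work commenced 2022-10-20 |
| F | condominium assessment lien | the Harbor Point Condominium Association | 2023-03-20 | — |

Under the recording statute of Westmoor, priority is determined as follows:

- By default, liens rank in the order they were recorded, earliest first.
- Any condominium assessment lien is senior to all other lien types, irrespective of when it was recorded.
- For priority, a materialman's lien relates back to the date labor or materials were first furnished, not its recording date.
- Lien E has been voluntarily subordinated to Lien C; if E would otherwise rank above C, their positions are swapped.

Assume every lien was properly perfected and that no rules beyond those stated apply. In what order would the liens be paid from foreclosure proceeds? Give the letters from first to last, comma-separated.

F, D, A, C, B, E

First, effective dates: A relates back to 2022-06-11 (work commenced); E relates back to 2022-10-20 (work commenced).
F, as a condominium assessment lien, has superpriority and ranks first.
Ordering the rest by effective date: D (2022-03-11), A (2022-06-11), E (2022-10-20), B (2023-10-18), C (2024-06-06).
The subordination applies — E was senior to C — so E and C swap.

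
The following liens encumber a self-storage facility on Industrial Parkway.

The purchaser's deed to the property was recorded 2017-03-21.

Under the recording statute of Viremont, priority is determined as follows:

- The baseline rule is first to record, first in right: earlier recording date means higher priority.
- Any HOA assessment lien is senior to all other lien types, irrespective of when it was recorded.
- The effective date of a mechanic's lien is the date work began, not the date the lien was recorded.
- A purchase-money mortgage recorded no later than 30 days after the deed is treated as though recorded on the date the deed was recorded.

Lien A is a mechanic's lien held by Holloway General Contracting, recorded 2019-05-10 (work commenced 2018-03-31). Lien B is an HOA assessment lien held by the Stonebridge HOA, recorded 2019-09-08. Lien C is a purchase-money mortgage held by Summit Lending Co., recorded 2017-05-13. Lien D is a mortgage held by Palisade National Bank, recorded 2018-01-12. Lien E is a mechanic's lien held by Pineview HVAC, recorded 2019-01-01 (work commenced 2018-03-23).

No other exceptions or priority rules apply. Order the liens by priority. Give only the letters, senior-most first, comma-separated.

B, C, D, E, A

Effective dates: A is treated as recorded 2018-03-31, the work-commencement date; C was recorded 53 days after the deed — beyond 30 days — so no relation-back applies; E is treated as recorded 2018-03-23, the work-commencement date.
B is an HOA assessment lien and takes priority over every other lien.
Ordering the rest by effective date: C (2017-05-13), D (2018-01-12), E (2018-03-23), A (2018-03-31).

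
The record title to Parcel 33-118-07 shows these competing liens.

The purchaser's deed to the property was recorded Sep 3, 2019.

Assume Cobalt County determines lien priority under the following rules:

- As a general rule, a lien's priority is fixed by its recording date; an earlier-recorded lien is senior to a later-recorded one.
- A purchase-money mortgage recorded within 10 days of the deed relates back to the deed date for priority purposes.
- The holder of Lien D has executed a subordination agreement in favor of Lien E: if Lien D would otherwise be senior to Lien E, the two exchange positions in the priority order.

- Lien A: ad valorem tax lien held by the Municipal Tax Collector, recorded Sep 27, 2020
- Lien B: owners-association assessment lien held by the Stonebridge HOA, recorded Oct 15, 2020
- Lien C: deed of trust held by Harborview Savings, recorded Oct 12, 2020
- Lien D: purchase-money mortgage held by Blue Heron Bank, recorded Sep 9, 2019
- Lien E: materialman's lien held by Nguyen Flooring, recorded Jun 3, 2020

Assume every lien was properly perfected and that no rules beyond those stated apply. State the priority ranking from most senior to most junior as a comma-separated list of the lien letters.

E, D, A, C, B

Effective dates after the stated exceptions: D relates back to the deed date Sep 3, 2019.
By effective date: D (Sep 3, 2019), E (Jun 3, 2020), A (Sep 27, 2020), C (Oct 12, 2020), B (Oct 15, 2020).
Because D would otherwise rank above E, the subordination swaps them.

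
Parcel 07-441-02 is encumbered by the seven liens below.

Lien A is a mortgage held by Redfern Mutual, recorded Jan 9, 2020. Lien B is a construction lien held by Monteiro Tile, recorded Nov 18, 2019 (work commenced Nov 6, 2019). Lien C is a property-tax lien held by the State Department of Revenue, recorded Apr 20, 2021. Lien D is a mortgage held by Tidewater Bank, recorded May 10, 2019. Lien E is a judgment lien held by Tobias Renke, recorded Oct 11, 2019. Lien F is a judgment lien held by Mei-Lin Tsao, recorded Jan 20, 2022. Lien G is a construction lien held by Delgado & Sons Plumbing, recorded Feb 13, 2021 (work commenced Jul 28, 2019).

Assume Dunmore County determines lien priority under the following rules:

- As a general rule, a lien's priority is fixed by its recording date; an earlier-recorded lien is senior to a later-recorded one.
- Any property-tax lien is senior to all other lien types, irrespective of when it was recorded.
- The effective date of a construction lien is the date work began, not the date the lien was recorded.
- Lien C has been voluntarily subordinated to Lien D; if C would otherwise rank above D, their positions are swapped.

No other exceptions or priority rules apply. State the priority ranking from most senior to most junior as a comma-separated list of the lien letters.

Adjusting effective dates: B's effective date is Nov 6, 2019, when work began; G's effective date is Jul 28, 2019, when work began.
As a property-tax lien, C is senior to every other lien.
Remaining liens by effective date: D (May 10, 2019), G (Jul 28, 2019), E (Oct 11, 2019), B (Nov 6, 2019), A (Jan 9, 2020), F (Jan 20, 2022).
C is senior to D before the subordination, so the two trade places.

D, C, G, E, B, A, F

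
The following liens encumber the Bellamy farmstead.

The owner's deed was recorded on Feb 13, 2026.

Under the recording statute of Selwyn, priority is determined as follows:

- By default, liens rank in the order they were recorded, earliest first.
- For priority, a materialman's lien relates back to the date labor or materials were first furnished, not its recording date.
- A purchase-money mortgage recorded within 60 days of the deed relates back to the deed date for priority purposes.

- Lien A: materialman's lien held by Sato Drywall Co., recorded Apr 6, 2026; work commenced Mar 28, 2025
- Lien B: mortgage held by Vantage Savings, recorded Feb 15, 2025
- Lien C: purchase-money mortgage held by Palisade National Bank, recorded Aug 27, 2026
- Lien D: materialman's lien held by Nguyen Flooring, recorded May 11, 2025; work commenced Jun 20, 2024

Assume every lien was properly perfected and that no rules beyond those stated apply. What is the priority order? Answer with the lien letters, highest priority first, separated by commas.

D, B, A, C

Adjusting effective dates: A is treated as recorded Mar 28, 2025, the work-commencement date; C missed the 60-day window (195 days after the deed), so its recording date stands; D relates back to Jun 20, 2024 (work commenced).
By effective date, earliest first: D (Jun 20, 2024), B (Feb 15, 2025), A (Mar 28, 2025), C (Aug 27, 2026).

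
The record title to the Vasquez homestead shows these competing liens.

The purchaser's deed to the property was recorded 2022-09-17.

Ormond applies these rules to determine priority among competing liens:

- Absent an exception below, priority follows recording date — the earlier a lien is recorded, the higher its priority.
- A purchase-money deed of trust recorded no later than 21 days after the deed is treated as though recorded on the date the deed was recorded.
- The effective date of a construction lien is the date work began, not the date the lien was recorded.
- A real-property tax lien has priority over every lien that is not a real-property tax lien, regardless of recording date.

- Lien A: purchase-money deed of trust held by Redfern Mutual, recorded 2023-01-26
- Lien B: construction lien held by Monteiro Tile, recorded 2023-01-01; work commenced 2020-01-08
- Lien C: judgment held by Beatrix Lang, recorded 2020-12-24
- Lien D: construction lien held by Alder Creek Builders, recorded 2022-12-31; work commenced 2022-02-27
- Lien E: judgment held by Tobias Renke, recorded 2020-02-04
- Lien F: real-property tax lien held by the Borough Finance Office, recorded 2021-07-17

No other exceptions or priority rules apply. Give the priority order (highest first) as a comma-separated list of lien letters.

First, effective dates: A was recorded 131 days after the deed — beyond 21 days — so no relation-back applies; B's effective date is 2020-01-08, when work began; D is treated as recorded 2022-02-27, the work-commencement date.
F is a real-property tax lien, so it outranks all other liens regardless of date.
Ordering the rest by effective date: B (2020-01-08), E (2020-02-04), C (2020-12-24), D (2022-02-27), A (2023-01-26).

F, B, E, C, D, A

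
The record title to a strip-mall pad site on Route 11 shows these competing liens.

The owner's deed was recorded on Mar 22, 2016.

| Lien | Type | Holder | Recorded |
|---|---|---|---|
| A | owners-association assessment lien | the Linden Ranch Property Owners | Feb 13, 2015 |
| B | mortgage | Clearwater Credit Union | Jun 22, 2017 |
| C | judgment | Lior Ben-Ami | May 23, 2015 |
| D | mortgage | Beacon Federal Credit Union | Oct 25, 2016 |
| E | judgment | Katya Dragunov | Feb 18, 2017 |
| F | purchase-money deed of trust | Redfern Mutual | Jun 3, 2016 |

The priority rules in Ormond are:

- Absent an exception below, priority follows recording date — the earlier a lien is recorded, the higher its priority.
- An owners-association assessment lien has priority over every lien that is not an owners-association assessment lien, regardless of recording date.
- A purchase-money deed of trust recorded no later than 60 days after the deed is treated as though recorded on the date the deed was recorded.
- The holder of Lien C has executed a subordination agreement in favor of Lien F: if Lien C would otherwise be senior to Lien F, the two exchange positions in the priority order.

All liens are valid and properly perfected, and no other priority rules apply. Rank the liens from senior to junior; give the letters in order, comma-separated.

Effective dates: F missed the 60-day window (73 days after the deed), so its recording date stands.
A is an owners-association assessment lien, so it outranks all other liens regardless of date.
The other liens, earliest effective date first: C (May 23, 2015), F (Jun 3, 2016), D (Oct 25, 2016), E (Feb 18, 2017), B (Jun 22, 2017).
The subordination applies — C was senior to F — so C and F swap.

A, F, C, D, E, B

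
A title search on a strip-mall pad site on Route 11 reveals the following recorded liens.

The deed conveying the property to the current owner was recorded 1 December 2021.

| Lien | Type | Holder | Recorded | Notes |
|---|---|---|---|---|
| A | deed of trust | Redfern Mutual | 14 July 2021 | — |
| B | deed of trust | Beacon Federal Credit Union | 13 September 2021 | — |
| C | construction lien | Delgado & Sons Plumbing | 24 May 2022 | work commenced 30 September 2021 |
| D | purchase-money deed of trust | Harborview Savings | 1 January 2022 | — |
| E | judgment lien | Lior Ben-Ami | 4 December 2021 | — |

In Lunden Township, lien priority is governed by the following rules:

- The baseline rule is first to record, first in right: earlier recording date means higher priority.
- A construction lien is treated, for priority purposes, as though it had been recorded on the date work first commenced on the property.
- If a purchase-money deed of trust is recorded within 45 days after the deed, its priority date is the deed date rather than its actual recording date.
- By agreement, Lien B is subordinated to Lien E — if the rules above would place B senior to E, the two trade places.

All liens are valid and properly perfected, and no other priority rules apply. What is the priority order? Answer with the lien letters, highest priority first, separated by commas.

Adjusting effective dates: C relates back to 30 September 2021 (work commenced); D was recorded within the 45-day window, so its effective date is the deed date 1 December 2021.
By effective date: A (14 July 2021), B (13 September 2021), C (30 September 2021), D (1 December 2021), E (4 December 2021).
B would otherwise be senior to E, so under the subordination agreement B and E exchange positions.

A, E, C, D, B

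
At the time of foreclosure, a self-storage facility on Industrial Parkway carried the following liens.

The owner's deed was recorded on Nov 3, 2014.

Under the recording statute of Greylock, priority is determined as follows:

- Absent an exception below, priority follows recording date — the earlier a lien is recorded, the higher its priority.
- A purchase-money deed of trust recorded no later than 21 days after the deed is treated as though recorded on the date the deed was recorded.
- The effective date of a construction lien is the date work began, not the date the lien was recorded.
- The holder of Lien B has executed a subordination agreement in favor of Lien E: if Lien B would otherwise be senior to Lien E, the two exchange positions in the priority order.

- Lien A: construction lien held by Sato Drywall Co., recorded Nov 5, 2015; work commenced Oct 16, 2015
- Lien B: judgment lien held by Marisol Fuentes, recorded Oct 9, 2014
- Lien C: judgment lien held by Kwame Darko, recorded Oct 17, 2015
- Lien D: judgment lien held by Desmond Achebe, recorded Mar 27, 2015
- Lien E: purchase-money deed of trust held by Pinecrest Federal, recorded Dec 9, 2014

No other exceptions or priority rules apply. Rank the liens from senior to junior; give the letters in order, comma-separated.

E, B, D, A, C

Effective dates after the stated exceptions: A's effective date is Oct 16, 2015, when work began; E missed the 21-day window (36 days after the deed), so its recording date stands.
By effective date, earliest first: B (Oct 9, 2014), E (Dec 9, 2014), D (Mar 27, 2015), A (Oct 16, 2015), C (Oct 17, 2015).
Because B would otherwise rank above E, the subordination swaps them.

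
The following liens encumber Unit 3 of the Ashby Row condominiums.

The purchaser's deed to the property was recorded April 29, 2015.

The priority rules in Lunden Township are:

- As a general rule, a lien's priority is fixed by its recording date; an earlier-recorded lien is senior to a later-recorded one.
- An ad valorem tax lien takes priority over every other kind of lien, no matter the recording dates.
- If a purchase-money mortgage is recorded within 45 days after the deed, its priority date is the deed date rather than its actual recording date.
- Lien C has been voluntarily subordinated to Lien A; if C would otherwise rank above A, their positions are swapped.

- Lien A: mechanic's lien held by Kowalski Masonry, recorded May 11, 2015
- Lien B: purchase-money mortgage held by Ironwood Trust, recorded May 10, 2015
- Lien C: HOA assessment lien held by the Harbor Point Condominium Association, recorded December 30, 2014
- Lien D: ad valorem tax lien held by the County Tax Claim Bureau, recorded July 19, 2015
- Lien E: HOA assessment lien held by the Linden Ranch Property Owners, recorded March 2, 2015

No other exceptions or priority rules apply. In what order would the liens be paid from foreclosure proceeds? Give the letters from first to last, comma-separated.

D, A, E, B, C

Effective dates after the stated exceptions: B was recorded within the 45-day window, so its effective date is the deed date April 29, 2015.
As an ad valorem tax lien, D is senior to every other lien.
Remaining liens by effective date: C (December 30, 2014), E (March 2, 2015), B (April 29, 2015), A (May 11, 2015).
C would otherwise be senior to A, so under the subordination agreement C and A exchange positions.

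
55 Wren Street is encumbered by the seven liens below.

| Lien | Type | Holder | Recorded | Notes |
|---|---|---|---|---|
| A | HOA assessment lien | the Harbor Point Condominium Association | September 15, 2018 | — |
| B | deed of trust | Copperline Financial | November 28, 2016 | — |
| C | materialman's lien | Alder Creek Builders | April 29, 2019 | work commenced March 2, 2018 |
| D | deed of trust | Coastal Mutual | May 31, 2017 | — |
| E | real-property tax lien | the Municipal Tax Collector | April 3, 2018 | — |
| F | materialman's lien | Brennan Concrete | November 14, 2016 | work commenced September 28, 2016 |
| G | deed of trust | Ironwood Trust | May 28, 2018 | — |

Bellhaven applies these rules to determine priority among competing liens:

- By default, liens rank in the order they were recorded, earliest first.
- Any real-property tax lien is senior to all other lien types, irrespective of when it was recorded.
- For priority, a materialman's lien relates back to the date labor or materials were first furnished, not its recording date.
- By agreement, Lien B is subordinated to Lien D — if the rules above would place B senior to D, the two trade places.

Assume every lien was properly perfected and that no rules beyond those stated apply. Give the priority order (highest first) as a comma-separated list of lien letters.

E, F, D, B, C, G, A

Effective dates: C is treated as recorded March 2, 2018, the work-commencement date; F's effective date is September 28, 2016, when work began.
E, as a real-property tax lien, has superpriority and ranks first.
Remaining liens by effective date: F (September 28, 2016), B (November 28, 2016), D (May 31, 2017), C (March 2, 2018), G (May 28, 2018), A (September 15, 2018).
B would otherwise be senior to D, so under the subordination agreement B and D exchange positions.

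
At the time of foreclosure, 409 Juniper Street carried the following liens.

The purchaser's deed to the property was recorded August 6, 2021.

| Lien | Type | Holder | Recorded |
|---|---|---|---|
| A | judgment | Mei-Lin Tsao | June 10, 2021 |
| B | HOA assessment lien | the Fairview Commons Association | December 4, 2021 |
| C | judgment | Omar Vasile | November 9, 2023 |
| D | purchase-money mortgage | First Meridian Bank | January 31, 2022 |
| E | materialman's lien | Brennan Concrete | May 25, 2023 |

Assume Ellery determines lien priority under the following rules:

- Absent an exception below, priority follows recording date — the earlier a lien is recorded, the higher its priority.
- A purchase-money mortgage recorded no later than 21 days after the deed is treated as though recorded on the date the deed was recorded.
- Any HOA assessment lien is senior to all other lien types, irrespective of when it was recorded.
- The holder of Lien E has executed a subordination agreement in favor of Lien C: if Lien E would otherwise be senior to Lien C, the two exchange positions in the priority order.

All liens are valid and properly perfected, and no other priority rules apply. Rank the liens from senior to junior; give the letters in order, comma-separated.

Adjusting effective dates: D was recorded 178 days after the deed, outside the 21-day window, so it keeps its recording date.
B, as an HOA assessment lien, has superpriority and ranks first.
Among the remaining liens, by effective date: A (June 10, 2021), D (January 31, 2022), E (May 25, 2023), C (November 9, 2023).
E would otherwise be senior to C, so under the subordination agreement E and C exchange positions.

B, A, D, C, E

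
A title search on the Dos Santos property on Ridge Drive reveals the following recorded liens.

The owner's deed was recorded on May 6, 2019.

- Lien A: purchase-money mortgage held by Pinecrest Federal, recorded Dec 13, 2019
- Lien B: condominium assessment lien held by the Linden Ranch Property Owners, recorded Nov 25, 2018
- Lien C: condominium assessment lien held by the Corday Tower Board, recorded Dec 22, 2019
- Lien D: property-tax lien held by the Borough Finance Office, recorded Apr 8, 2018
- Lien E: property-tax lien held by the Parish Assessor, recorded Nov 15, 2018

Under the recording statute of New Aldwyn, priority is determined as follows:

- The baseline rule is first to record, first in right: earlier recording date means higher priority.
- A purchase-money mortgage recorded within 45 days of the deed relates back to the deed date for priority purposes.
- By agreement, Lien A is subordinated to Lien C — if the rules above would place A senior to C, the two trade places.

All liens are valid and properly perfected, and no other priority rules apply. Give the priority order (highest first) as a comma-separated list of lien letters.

Effective dates: A was recorded 221 days after the deed, outside the 45-day window, so it keeps its recording date.
Sorted by effective date: D (Apr 8, 2018), E (Nov 15, 2018), B (Nov 25, 2018), A (Dec 13, 2019), C (Dec 22, 2019).
Because A would otherwise rank above C, the subordination swaps them.

D, E, B, C, A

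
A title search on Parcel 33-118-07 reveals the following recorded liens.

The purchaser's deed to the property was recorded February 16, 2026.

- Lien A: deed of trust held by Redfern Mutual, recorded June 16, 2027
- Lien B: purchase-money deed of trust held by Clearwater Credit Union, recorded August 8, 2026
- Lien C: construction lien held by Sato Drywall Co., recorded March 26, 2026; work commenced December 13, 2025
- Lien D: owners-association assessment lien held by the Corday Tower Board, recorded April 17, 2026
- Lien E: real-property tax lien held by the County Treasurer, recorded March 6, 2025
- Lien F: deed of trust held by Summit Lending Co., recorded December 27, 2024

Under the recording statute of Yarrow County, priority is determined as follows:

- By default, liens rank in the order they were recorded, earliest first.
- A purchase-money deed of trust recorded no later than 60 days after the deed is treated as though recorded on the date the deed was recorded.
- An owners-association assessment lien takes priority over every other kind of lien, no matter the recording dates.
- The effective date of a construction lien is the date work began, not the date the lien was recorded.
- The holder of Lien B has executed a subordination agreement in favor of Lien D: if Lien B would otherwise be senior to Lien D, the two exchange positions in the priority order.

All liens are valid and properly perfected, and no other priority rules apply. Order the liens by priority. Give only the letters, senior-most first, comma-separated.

Effective dates: B was recorded 173 days after the deed — beyond 60 days — so no relation-back applies; C is treated as recorded December 13, 2025, the work-commencement date.
As an owners-association assessment lien, D is senior to every other lien.
Remaining liens by effective date: F (December 27, 2024), E (March 6, 2025), C (December 13, 2025), B (August 8, 2026), A (June 16, 2027).
Since B is not senior to D, the subordination leaves the order unchanged.

D, F, E, C, B, A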